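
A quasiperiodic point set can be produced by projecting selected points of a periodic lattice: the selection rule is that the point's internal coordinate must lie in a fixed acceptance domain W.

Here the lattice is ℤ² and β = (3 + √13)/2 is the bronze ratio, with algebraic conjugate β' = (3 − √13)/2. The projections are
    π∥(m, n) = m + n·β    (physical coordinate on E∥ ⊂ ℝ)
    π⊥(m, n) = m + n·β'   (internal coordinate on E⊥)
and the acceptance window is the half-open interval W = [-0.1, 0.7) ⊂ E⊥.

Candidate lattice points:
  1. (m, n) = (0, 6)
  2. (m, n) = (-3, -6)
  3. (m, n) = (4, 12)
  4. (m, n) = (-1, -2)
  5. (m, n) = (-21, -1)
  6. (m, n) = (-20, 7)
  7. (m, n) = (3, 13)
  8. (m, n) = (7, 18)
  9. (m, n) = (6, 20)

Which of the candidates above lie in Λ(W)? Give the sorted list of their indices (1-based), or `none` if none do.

3, 9

β' = (3−√13)/2 ≈ -0.302776.
#1 (0,6): internal coord 0 + (6)·β' = -1.816654; -1.816654 ∉ [-0.1, 0.7) → out
#2 (-3,-6): internal coord -3 + (-6)·β' = -1.183346; -1.183346 ∉ [-0.1, 0.7) → out
#3 (4,12): internal coord 4 + (12)·β' = +0.366692; +0.366692 ∈ [-0.1, 0.7) → IN Λ
#4 (-1,-2): internal coord -1 + (-2)·β' = -0.394449; -0.394449 ∉ [-0.1, 0.7) → out
#5 (-21,-1): internal coord -21 + (-1)·β' = -20.697224; -20.697224 ∉ [-0.1, 0.7) → out
#6 (-20,7): internal coord -20 + (7)·β' = -22.119429; -22.119429 ∉ [-0.1, 0.7) → out
#7 (3,13): internal coord 3 + (13)·β' = -0.936083; -0.936083 ∉ [-0.1, 0.7) → out
#8 (7,18): internal coord 7 + (18)·β' = +1.550039; +1.550039 ∉ [-0.1, 0.7) → out
#9 (6,20): internal coord 6 + (20)·β' = -0.055513; -0.055513 ∈ [-0.1, 0.7) → IN Λ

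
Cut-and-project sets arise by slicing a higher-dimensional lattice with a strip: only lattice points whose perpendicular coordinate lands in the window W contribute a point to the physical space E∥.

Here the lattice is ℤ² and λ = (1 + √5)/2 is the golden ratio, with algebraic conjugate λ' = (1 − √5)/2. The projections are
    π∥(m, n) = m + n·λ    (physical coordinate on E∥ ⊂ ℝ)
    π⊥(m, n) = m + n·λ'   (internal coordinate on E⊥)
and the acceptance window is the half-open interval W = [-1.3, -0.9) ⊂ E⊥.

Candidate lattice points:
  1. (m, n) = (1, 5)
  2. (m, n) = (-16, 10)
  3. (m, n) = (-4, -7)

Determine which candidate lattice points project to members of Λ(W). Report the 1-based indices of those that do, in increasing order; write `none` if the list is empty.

Numerically λ ≈ 1.6180 and λ' = −1/λ ≈ -0.6180.
[1] lift (1,5): star map gives -2.0902; window check -1.3 ≤ -2.0902 < -0.9 is false → out
[2] lift (-16,10): star map gives -22.1803; window check -1.3 ≤ -22.1803 < -0.9 is false → out
[3] lift (-4,-7): star map gives 0.3262; window check -1.3 ≤ 0.3262 < -0.9 is false → out

none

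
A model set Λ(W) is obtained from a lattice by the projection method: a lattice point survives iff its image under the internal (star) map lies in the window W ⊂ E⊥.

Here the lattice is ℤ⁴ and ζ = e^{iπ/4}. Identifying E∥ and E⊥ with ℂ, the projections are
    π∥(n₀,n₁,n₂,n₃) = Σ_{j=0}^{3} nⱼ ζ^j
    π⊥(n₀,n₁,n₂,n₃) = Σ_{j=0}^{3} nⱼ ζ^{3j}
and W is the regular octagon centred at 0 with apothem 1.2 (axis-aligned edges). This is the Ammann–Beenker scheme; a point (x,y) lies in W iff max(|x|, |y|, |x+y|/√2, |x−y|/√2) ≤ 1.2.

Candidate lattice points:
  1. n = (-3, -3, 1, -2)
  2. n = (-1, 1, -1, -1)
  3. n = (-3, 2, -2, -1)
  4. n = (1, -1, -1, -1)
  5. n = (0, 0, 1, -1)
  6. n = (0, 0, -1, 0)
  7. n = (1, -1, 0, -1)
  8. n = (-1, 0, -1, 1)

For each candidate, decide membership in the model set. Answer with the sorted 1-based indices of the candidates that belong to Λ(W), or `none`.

π⊥(n) = n₀ + n₁ζ³ + n₂ζ⁶ + n₃ζ⁹ where ζ = e^{iπ/4}.
candidate 1: n = (-3, -3, 1, -2) → π⊥ ≈ (-2.29289, -4.53553); max(|x|,|y|,|x±y|/√2) = 4.82843 > 1.2 ⇒ ∉ W
candidate 2: n = (-1, 1, -1, -1) → π⊥ ≈ (-2.41421, +1.00000); max(|x|,|y|,|x±y|/√2) = 2.41421 > 1.2 ⇒ ∉ W
candidate 3: n = (-3, 2, -2, -1) → π⊥ ≈ (-5.12132, +2.70711); max(|x|,|y|,|x±y|/√2) = 5.53553 > 1.2 ⇒ ∉ W
candidate 4: n = (1, -1, -1, -1) → π⊥ ≈ (+1.00000, -0.41421); max(|x|,|y|,|x±y|/√2) = 1.00000 ≤ 1.2 ⇒ ∈ W
candidate 5: n = (0, 0, 1, -1) → π⊥ ≈ (-0.70711, -1.70711); max(|x|,|y|,|x±y|/√2) = 1.70711 > 1.2 ⇒ ∉ W
candidate 6: n = (0, 0, -1, 0) → π⊥ ≈ (+0.00000, +1.00000); max(|x|,|y|,|x±y|/√2) = 1.00000 ≤ 1.2 ⇒ ∈ W
candidate 7: n = (1, -1, 0, -1) → π⊥ ≈ (+1.00000, -1.41421); max(|x|,|y|,|x±y|/√2) = 1.70711 > 1.2 ⇒ ∉ W
candidate 8: n = (-1, 0, -1, 1) → π⊥ ≈ (-0.29289, +1.70711); max(|x|,|y|,|x±y|/√2) = 1.70711 > 1.2 ⇒ ∉ W

4, 6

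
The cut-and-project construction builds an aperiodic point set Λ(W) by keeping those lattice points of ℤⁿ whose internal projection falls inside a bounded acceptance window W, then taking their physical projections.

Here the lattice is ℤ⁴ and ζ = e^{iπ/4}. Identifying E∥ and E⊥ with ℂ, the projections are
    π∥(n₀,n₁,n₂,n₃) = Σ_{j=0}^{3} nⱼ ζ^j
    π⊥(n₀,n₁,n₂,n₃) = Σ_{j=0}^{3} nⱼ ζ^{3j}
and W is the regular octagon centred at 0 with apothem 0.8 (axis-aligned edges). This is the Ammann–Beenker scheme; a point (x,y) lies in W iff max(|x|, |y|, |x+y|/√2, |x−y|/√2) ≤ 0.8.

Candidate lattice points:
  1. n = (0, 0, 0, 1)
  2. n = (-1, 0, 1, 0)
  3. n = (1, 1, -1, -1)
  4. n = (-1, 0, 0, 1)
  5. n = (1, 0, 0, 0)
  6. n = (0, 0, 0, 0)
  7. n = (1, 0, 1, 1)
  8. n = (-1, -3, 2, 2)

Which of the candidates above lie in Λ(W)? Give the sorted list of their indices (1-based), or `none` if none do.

π⊥(n) = n₀ + n₁ζ³ + n₂ζ⁶ + n₃ζ⁹ where ζ = e^{iπ/4}.
#1 (0, 0, 0, 1): internal (0.70711, 0.70711); octagon support 1.00000 vs apothem 0.8 → ∉ W
#2 (-1, 0, 1, 0): internal (-1.00000, -1.00000); octagon support 1.41421 vs apothem 0.8 → ∉ W
#3 (1, 1, -1, -1): internal (-0.41421, 1.00000); octagon support 1.00000 vs apothem 0.8 → ∉ W
#4 (-1, 0, 0, 1): internal (-0.29289, 0.70711); octagon support 0.70711 vs apothem 0.8 → ∈ W
#5 (1, 0, 0, 0): internal (1.00000, 0.00000); octagon support 1.00000 vs apothem 0.8 → ∉ W
#6 (0, 0, 0, 0): internal (0.00000, 0.00000); octagon support 0.00000 vs apothem 0.8 → ∈ W
#7 (1, 0, 1, 1): internal (1.70711, -0.29289); octagon support 1.70711 vs apothem 0.8 → ∉ W
#8 (-1, -3, 2, 2): internal (2.53553, -2.70711); octagon support 3.70711 vs apothem 0.8 → ∉ W

4, 6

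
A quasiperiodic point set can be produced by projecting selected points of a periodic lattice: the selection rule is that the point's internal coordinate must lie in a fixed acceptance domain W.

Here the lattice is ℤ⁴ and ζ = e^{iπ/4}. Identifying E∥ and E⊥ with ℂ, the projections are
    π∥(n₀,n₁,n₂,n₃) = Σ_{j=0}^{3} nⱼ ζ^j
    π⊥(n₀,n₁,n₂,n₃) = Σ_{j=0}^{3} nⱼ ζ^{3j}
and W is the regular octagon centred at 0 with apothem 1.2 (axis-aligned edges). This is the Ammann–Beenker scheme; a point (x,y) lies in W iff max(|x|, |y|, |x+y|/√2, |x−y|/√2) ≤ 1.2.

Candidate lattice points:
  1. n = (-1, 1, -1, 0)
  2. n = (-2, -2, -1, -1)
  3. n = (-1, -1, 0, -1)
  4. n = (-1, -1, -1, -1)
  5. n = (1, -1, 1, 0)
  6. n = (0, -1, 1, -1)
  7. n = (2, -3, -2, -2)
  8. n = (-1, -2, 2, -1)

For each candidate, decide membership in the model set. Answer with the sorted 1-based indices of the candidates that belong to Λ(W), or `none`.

With ζ = e^{iπ/4} the internal vectors are ζ^0,ζ^3,ζ^6,ζ^9.
#1 (-1, 1, -1, 0): internal (-1.707107, 1.707107); octagon support 2.414214 vs apothem 1.2 → ∉ W
#2 (-2, -2, -1, -1): internal (-1.292893, -1.121320); octagon support 1.707107 vs apothem 1.2 → ∉ W
#3 (-1, -1, 0, -1): internal (-1.000000, -1.414214); octagon support 1.707107 vs apothem 1.2 → ∉ W
#4 (-1, -1, -1, -1): internal (-1.000000, -0.414214); octagon support 1.000000 vs apothem 1.2 → ∈ W
#5 (1, -1, 1, 0): internal (1.707107, -1.707107); octagon support 2.414214 vs apothem 1.2 → ∉ W
#6 (0, -1, 1, -1): internal (0.000000, -2.414214); octagon support 2.414214 vs apothem 1.2 → ∉ W
#7 (2, -3, -2, -2): internal (2.707107, -1.535534); octagon support 3.000000 vs apothem 1.2 → ∉ W
#8 (-1, -2, 2, -1): internal (-0.292893, -4.121320); octagon support 4.121320 vs apothem 1.2 → ∉ W

4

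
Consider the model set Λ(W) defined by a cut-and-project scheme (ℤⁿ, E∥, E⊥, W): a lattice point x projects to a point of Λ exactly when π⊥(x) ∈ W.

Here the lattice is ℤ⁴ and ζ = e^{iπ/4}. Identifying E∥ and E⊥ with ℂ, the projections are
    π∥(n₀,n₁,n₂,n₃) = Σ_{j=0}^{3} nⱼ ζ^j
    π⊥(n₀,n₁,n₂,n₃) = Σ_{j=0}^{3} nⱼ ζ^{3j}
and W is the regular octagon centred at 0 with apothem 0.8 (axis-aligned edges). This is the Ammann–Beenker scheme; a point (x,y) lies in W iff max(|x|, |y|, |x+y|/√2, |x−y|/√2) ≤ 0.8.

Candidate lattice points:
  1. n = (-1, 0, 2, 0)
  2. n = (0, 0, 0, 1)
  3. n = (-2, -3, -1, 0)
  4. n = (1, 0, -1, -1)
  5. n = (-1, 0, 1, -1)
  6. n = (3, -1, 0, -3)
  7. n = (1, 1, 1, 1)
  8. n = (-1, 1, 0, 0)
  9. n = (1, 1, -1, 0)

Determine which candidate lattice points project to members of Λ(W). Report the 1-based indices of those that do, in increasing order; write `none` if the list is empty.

4

π⊥(n) = n₀ + n₁ζ³ + n₂ζ⁶ + n₃ζ⁹ where ζ = e^{iπ/4}.
#1 (-1, 0, 2, 0): internal (-1.00000, -2.00000); octagon support 2.12132 vs apothem 0.8 → ∉ W
#2 (0, 0, 0, 1): internal (0.70711, 0.70711); octagon support 1.00000 vs apothem 0.8 → ∉ W
#3 (-2, -3, -1, 0): internal (0.12132, -1.12132); octagon support 1.12132 vs apothem 0.8 → ∉ W
#4 (1, 0, -1, -1): internal (0.29289, 0.29289); octagon support 0.41421 vs apothem 0.8 → ∈ W
#5 (-1, 0, 1, -1): internal (-1.70711, -1.70711); octagon support 2.41421 vs apothem 0.8 → ∉ W
#6 (3, -1, 0, -3): internal (1.58579, -2.82843); octagon support 3.12132 vs apothem 0.8 → ∉ W
#7 (1, 1, 1, 1): internal (1.00000, 0.41421); octagon support 1.00000 vs apothem 0.8 → ∉ W
#8 (-1, 1, 0, 0): internal (-1.70711, 0.70711); octagon support 1.70711 vs apothem 0.8 → ∉ W
#9 (1, 1, -1, 0): internal (0.29289, 1.70711); octagon support 1.70711 vs apothem 0.8 → ∉ W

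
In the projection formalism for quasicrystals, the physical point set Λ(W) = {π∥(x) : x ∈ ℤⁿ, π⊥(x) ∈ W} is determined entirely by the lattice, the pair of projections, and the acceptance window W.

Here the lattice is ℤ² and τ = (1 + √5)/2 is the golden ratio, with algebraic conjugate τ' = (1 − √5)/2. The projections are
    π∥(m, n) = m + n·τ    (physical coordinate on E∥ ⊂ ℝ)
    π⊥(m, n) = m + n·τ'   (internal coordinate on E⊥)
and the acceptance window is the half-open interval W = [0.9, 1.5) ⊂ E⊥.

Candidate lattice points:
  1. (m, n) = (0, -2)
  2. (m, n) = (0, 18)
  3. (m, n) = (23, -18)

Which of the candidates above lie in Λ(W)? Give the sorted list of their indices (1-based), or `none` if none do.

1

τ' = (1−√5)/2 ≈ -0.61803.
[1] lift (0,-2): star map gives 1.23607; window check 0.9 ≤ 1.23607 < 1.5 is true → IN Λ
[2] lift (0,18): star map gives -11.12461; window check 0.9 ≤ -11.12461 < 1.5 is false → out
[3] lift (23,-18): star map gives 34.12461; window check 0.9 ≤ 34.12461 < 1.5 is false → out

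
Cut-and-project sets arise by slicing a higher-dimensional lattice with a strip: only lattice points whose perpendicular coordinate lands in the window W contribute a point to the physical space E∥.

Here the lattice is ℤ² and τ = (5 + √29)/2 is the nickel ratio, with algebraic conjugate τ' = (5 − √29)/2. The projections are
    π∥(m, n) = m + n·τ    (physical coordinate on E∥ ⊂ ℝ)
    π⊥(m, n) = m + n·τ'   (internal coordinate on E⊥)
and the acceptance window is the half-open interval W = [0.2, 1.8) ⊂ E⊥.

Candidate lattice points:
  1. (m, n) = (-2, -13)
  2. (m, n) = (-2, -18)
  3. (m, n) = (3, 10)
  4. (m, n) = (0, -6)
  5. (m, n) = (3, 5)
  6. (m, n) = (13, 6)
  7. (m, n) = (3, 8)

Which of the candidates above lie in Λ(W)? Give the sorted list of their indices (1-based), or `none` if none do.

Numerically τ ≈ 5.1926 and τ' = −1/τ ≈ -0.1926.
candidate 1: (m,n)=(-2,-13) → π∥ = -2-13·τ ≈ -69.5036, π⊥ = -2-13·τ' ≈ 0.5036 ∈ [0.2, 1.8) ⇒ IN Λ
candidate 2: (m,n)=(-2,-18) → π∥ = -2-18·τ ≈ -95.4665, π⊥ = -2-18·τ' ≈ 1.4665 ∈ [0.2, 1.8) ⇒ IN Λ
candidate 3: (m,n)=(3,10) → π∥ = 3+10·τ ≈ 54.9258, π⊥ = 3+10·τ' ≈ 1.0742 ∈ [0.2, 1.8) ⇒ IN Λ
candidate 4: (m,n)=(0,-6) → π∥ = 0-6·τ ≈ -31.1555, π⊥ = 0-6·τ' ≈ 1.1555 ∈ [0.2, 1.8) ⇒ IN Λ
candidate 5: (m,n)=(3,5) → π∥ = 3+5·τ ≈ 28.9629, π⊥ = 3+5·τ' ≈ 2.0371 ∉ [0.2, 1.8) ⇒ out
candidate 6: (m,n)=(13,6) → π∥ = 13+6·τ ≈ 44.1555, π⊥ = 13+6·τ' ≈ 11.8445 ∉ [0.2, 1.8) ⇒ out
candidate 7: (m,n)=(3,8) → π∥ = 3+8·τ ≈ 44.5407, π⊥ = 3+8·τ' ≈ 1.4593 ∈ [0.2, 1.8) ⇒ IN Λ

1, 2, 3, 4, 7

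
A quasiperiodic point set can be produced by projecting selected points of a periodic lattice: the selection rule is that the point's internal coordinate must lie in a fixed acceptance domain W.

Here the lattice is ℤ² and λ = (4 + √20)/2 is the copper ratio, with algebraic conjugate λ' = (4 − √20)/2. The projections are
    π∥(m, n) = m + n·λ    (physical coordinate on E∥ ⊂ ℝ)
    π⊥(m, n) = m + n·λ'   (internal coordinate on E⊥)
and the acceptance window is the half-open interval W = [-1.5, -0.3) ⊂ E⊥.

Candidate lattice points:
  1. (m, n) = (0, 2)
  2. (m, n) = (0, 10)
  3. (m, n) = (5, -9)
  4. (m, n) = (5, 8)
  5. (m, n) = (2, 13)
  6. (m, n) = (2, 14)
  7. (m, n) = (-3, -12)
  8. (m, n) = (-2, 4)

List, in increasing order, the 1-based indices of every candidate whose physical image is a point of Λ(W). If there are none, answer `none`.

1, 5, 6

Numerically λ ≈ 4.23607 and λ' = −1/λ ≈ -0.23607.
[1] lift (0,2): star map gives -0.47214; window check -1.5 ≤ -0.47214 < -0.3 is true → IN Λ
[2] lift (0,10): star map gives -2.36068; window check -1.5 ≤ -2.36068 < -0.3 is false → out
[3] lift (5,-9): star map gives 7.12461; window check -1.5 ≤ 7.12461 < -0.3 is false → out
[4] lift (5,8): star map gives 3.11146; window check -1.5 ≤ 3.11146 < -0.3 is false → out
[5] lift (2,13): star map gives -1.06888; window check -1.5 ≤ -1.06888 < -0.3 is true → IN Λ
[6] lift (2,14): star map gives -1.30495; window check -1.5 ≤ -1.30495 < -0.3 is true → IN Λ
[7] lift (-3,-12): star map gives -0.16718; window check -1.5 ≤ -0.16718 < -0.3 is false → out
[8] lift (-2,4): star map gives -2.94427; window check -1.5 ≤ -2.94427 < -0.3 is false → out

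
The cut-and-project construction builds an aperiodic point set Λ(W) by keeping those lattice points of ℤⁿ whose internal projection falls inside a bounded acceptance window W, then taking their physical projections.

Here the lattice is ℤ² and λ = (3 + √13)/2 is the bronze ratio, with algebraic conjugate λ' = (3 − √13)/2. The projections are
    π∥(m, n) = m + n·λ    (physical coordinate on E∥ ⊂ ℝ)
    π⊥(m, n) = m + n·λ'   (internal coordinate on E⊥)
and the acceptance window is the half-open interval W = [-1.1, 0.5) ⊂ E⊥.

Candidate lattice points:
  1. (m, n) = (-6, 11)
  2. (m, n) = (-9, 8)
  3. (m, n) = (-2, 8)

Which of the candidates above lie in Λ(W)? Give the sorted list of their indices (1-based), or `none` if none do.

none

Compute λ' = (3−√13)/2 = -0.302776, so π⊥(m,n) = m -0.302776·n.
#1 (-6,11): internal coord -6 + (11)·λ' = -9.330532; -9.330532 ∉ [-1.1, 0.5) → out
#2 (-9,8): internal coord -9 + (8)·λ' = -11.422205; -11.422205 ∉ [-1.1, 0.5) → out
#3 (-2,8): internal coord -2 + (8)·λ' = -4.422205; -4.422205 ∉ [-1.1, 0.5) → out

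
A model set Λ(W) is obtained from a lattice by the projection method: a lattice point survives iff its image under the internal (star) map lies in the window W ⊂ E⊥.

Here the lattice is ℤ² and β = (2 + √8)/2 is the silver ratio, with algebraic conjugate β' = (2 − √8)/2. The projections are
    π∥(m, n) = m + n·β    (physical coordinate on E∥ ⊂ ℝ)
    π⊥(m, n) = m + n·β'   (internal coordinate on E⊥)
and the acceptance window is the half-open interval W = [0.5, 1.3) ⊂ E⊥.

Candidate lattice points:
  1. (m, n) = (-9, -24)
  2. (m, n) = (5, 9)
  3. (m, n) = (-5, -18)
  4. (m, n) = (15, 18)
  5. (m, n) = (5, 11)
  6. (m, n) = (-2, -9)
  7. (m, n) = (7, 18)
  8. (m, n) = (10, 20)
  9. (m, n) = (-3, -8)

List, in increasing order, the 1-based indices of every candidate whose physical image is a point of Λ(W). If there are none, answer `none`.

Compute β' = (2−√8)/2 = -0.4142, so π⊥(m,n) = m -0.4142·n.
[1] lift (-9,-24): star map gives 0.9411; window check 0.5 ≤ 0.9411 < 1.3 is true → IN Λ
[2] lift (5,9): star map gives 1.2721; window check 0.5 ≤ 1.2721 < 1.3 is true → IN Λ
[3] lift (-5,-18): star map gives 2.4558; window check 0.5 ≤ 2.4558 < 1.3 is false → out
[4] lift (15,18): star map gives 7.5442; window check 0.5 ≤ 7.5442 < 1.3 is false → out
[5] lift (5,11): star map gives 0.4437; window check 0.5 ≤ 0.4437 < 1.3 is false → out
[6] lift (-2,-9): star map gives 1.7279; window check 0.5 ≤ 1.7279 < 1.3 is false → out
[7] lift (7,18): star map gives -0.4558; window check 0.5 ≤ -0.4558 < 1.3 is false → out
[8] lift (10,20): star map gives 1.7157; window check 0.5 ≤ 1.7157 < 1.3 is false → out
[9] lift (-3,-8): star map gives 0.3137; window check 0.5 ≤ 0.3137 < 1.3 is false → out

1, 2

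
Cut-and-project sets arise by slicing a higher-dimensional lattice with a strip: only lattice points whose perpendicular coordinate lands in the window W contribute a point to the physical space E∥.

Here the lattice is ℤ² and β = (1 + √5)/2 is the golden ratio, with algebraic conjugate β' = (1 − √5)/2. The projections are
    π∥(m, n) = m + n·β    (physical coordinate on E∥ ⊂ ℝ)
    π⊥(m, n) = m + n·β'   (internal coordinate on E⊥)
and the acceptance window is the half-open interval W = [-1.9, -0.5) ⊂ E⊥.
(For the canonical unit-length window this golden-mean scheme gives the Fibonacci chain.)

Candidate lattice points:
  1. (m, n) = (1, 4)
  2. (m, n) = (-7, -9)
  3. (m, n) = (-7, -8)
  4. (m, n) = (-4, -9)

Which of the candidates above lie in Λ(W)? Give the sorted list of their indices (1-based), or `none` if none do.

β' = (1−√5)/2 ≈ -0.61803.
#1 (1,4): internal coord 1 + (4)·β' = -1.47214; -1.47214 ∈ [-1.9, -0.5) → IN Λ
#2 (-7,-9): internal coord -7 + (-9)·β' = -1.43769; -1.43769 ∈ [-1.9, -0.5) → IN Λ
#3 (-7,-8): internal coord -7 + (-8)·β' = -2.05573; -2.05573 ∉ [-1.9, -0.5) → out
#4 (-4,-9): internal coord -4 + (-9)·β' = +1.56231; +1.56231 ∉ [-1.9, -0.5) → out

1, 2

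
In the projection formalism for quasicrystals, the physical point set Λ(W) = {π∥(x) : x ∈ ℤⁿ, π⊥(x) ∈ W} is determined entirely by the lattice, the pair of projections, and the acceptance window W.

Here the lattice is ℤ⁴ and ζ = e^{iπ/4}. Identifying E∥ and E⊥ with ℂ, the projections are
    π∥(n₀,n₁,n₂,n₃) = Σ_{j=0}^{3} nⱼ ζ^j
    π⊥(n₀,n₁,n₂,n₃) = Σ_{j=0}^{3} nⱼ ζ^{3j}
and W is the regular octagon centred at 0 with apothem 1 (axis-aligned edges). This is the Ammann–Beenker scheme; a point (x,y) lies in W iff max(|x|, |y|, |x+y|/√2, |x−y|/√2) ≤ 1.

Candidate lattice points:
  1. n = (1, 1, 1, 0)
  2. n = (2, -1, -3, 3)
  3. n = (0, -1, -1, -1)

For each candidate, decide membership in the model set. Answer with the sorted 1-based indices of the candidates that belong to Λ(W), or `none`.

Internal map: ζ^{3j} for j=0..3 gives (1,0), (−√2/2,√2/2), (0,−1), (√2/2,√2/2).
candidate 1: n = (1, 1, 1, 0) → π⊥ ≈ (+0.29289, -0.29289); max(|x|,|y|,|x±y|/√2) = 0.41421 ≤ 1 ⇒ ∈ W
candidate 2: n = (2, -1, -3, 3) → π⊥ ≈ (+4.82843, +4.41421); max(|x|,|y|,|x±y|/√2) = 6.53553 > 1 ⇒ ∉ W
candidate 3: n = (0, -1, -1, -1) → π⊥ ≈ (+0.00000, -0.41421); max(|x|,|y|,|x±y|/√2) = 0.41421 ≤ 1 ⇒ ∈ W

1, 3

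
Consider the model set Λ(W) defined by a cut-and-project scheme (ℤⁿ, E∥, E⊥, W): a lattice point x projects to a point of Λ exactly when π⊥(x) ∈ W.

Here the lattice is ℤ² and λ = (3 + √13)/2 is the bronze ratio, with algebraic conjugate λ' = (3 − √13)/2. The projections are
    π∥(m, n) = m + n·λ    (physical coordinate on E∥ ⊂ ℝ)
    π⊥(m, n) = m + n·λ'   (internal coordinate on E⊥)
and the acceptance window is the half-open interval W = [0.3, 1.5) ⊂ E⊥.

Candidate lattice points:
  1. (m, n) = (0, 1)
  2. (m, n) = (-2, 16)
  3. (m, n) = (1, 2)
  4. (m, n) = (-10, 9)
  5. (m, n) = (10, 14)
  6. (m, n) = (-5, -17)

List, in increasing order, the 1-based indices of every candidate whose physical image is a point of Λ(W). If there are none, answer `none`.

3

Compute λ' = (3−√13)/2 = -0.3028, so π⊥(m,n) = m -0.3028·n.
[1] lift (0,1): star map gives -0.3028; window check 0.3 ≤ -0.3028 < 1.5 is false → out
[2] lift (-2,16): star map gives -6.8444; window check 0.3 ≤ -6.8444 < 1.5 is false → out
[3] lift (1,2): star map gives 0.3944; window check 0.3 ≤ 0.3944 < 1.5 is true → IN Λ
[4] lift (-10,9): star map gives -12.7250; window check 0.3 ≤ -12.7250 < 1.5 is false → out
[5] lift (10,14): star map gives 5.7611; window check 0.3 ≤ 5.7611 < 1.5 is false → out
[6] lift (-5,-17): star map gives 0.1472; window check 0.3 ≤ 0.1472 < 1.5 is false → out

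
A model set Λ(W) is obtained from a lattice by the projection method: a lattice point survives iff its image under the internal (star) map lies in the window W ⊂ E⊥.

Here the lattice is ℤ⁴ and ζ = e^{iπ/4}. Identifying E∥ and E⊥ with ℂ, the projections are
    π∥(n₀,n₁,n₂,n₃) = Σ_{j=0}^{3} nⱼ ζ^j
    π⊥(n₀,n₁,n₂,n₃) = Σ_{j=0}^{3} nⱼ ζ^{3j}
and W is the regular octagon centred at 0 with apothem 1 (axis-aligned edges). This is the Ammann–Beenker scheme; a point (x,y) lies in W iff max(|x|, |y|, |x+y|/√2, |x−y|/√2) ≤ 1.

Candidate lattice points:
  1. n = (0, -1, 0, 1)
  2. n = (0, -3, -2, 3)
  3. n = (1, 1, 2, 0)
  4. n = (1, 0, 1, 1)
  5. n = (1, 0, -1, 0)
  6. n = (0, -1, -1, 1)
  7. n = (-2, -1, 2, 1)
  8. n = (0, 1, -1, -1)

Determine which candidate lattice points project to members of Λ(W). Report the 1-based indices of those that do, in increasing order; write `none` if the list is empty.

none

Internal map: ζ^{3j} for j=0..3 gives (1,0), (−√2/2,√2/2), (0,−1), (√2/2,√2/2).
candidate 1: n = (0, -1, 0, 1) → π⊥ ≈ (+1.414214, +0.000000); max(|x|,|y|,|x±y|/√2) = 1.414214 > 1 ⇒ ∉ W
candidate 2: n = (0, -3, -2, 3) → π⊥ ≈ (+4.242641, +2.000000); max(|x|,|y|,|x±y|/√2) = 4.414214 > 1 ⇒ ∉ W
candidate 3: n = (1, 1, 2, 0) → π⊥ ≈ (+0.292893, -1.292893); max(|x|,|y|,|x±y|/√2) = 1.292893 > 1 ⇒ ∉ W
candidate 4: n = (1, 0, 1, 1) → π⊥ ≈ (+1.707107, -0.292893); max(|x|,|y|,|x±y|/√2) = 1.707107 > 1 ⇒ ∉ W
candidate 5: n = (1, 0, -1, 0) → π⊥ ≈ (+1.000000, +1.000000); max(|x|,|y|,|x±y|/√2) = 1.414214 > 1 ⇒ ∉ W
candidate 6: n = (0, -1, -1, 1) → π⊥ ≈ (+1.414214, +1.000000); max(|x|,|y|,|x±y|/√2) = 1.707107 > 1 ⇒ ∉ W
candidate 7: n = (-2, -1, 2, 1) → π⊥ ≈ (-0.585786, -2.000000); max(|x|,|y|,|x±y|/√2) = 2.000000 > 1 ⇒ ∉ W
candidate 8: n = (0, 1, -1, -1) → π⊥ ≈ (-1.414214, +1.000000); max(|x|,|y|,|x±y|/√2) = 1.707107 > 1 ⇒ ∉ W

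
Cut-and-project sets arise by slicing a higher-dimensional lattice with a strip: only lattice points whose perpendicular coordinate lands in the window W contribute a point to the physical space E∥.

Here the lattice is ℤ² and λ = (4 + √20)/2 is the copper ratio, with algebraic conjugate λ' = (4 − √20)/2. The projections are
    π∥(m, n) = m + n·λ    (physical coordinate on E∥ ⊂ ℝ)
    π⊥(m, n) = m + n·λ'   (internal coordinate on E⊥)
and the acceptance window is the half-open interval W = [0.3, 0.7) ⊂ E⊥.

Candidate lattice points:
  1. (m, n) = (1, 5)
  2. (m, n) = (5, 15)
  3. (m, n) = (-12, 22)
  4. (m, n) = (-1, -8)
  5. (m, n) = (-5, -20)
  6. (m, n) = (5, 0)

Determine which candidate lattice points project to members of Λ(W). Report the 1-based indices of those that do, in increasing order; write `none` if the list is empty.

none

Compute λ' = (4−√20)/2 = -0.2361, so π⊥(m,n) = m -0.2361·n.
[1] lift (1,5): star map gives -0.1803; window check 0.3 ≤ -0.1803 < 0.7 is false → out
[2] lift (5,15): star map gives 1.4590; window check 0.3 ≤ 1.4590 < 0.7 is false → out
[3] lift (-12,22): star map gives -17.1935; window check 0.3 ≤ -17.1935 < 0.7 is false → out
[4] lift (-1,-8): star map gives 0.8885; window check 0.3 ≤ 0.8885 < 0.7 is false → out
[5] lift (-5,-20): star map gives -0.2786; window check 0.3 ≤ -0.2786 < 0.7 is false → out
[6] lift (5,0): star map gives 5.0000; window check 0.3 ≤ 5.0000 < 0.7 is false → out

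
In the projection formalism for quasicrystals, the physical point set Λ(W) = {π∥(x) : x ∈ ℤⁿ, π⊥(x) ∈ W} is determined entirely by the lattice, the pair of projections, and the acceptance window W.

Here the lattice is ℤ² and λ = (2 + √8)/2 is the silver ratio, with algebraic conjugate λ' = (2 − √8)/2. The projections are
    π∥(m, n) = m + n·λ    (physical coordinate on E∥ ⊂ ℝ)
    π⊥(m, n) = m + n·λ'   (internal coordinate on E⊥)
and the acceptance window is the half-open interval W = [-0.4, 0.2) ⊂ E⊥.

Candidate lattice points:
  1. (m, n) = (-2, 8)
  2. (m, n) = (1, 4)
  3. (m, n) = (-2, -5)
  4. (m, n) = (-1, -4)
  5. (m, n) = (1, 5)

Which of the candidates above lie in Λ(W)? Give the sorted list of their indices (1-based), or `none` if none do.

λ' = (2−√8)/2 ≈ -0.41421.
candidate 1: (m,n)=(-2,8) → π∥ = -2+8·λ ≈ 17.31371, π⊥ = -2+8·λ' ≈ -5.31371 ∉ [-0.4, 0.2) ⇒ out
candidate 2: (m,n)=(1,4) → π∥ = 1+4·λ ≈ 10.65685, π⊥ = 1+4·λ' ≈ -0.65685 ∉ [-0.4, 0.2) ⇒ out
candidate 3: (m,n)=(-2,-5) → π∥ = -2-5·λ ≈ -14.07107, π⊥ = -2-5·λ' ≈ 0.07107 ∈ [-0.4, 0.2) ⇒ IN Λ
candidate 4: (m,n)=(-1,-4) → π∥ = -1-4·λ ≈ -10.65685, π⊥ = -1-4·λ' ≈ 0.65685 ∉ [-0.4, 0.2) ⇒ out
candidate 5: (m,n)=(1,5) → π∥ = 1+5·λ ≈ 13.07107, π⊥ = 1+5·λ' ≈ -1.07107 ∉ [-0.4, 0.2) ⇒ out

3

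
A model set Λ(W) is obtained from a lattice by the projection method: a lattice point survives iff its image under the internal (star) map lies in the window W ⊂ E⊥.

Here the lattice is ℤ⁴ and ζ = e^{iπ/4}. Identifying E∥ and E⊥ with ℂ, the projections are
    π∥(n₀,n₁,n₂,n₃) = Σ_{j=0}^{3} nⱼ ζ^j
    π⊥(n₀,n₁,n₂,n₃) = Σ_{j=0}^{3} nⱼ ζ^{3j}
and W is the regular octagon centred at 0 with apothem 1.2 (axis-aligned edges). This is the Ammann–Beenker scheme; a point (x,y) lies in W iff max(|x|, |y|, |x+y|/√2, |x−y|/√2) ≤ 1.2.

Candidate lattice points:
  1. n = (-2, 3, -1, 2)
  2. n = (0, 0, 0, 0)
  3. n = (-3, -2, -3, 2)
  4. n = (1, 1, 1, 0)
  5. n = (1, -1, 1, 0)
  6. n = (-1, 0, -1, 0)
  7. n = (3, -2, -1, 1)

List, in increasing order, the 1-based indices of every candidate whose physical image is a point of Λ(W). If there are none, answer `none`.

2, 4

Internal map: ζ^{3j} for j=0..3 gives (1,0), (−√2/2,√2/2), (0,−1), (√2/2,√2/2).
candidate 1: n = (-2, 3, -1, 2) → π⊥ ≈ (-2.70711, +4.53553); max(|x|,|y|,|x±y|/√2) = 5.12132 > 1.2 ⇒ ∉ W
candidate 2: n = (0, 0, 0, 0) → π⊥ ≈ (+0.00000, +0.00000); max(|x|,|y|,|x±y|/√2) = 0.00000 ≤ 1.2 ⇒ ∈ W
candidate 3: n = (-3, -2, -3, 2) → π⊥ ≈ (-0.17157, +3.00000); max(|x|,|y|,|x±y|/√2) = 3.00000 > 1.2 ⇒ ∉ W
candidate 4: n = (1, 1, 1, 0) → π⊥ ≈ (+0.29289, -0.29289); max(|x|,|y|,|x±y|/√2) = 0.41421 ≤ 1.2 ⇒ ∈ W
candidate 5: n = (1, -1, 1, 0) → π⊥ ≈ (+1.70711, -1.70711); max(|x|,|y|,|x±y|/√2) = 2.41421 > 1.2 ⇒ ∉ W
candidate 6: n = (-1, 0, -1, 0) → π⊥ ≈ (-1.00000, +1.00000); max(|x|,|y|,|x±y|/√2) = 1.41421 > 1.2 ⇒ ∉ W
candidate 7: n = (3, -2, -1, 1) → π⊥ ≈ (+5.12132, +0.29289); max(|x|,|y|,|x±y|/√2) = 5.12132 > 1.2 ⇒ ∉ W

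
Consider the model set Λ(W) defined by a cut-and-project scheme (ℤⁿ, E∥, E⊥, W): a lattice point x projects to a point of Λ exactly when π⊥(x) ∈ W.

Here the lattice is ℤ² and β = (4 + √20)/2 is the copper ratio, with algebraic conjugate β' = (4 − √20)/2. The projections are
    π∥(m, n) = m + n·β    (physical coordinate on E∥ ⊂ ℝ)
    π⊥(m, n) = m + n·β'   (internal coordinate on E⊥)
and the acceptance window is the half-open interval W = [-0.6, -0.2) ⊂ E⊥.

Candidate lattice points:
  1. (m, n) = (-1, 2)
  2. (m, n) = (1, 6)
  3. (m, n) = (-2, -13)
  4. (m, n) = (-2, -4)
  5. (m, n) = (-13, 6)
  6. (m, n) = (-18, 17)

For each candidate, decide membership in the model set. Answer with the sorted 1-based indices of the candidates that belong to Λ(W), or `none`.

β' = (4−√20)/2 ≈ -0.236068.
[1] lift (-1,2): star map gives -1.472136; window check -0.6 ≤ -1.472136 < -0.2 is false → out
[2] lift (1,6): star map gives -0.416408; window check -0.6 ≤ -0.416408 < -0.2 is true → IN Λ
[3] lift (-2,-13): star map gives 1.068884; window check -0.6 ≤ 1.068884 < -0.2 is false → out
[4] lift (-2,-4): star map gives -1.055728; window check -0.6 ≤ -1.055728 < -0.2 is false → out
[5] lift (-13,6): star map gives -14.416408; window check -0.6 ≤ -14.416408 < -0.2 is false → out
[6] lift (-18,17): star map gives -22.013156; window check -0.6 ≤ -22.013156 < -0.2 is false → out

2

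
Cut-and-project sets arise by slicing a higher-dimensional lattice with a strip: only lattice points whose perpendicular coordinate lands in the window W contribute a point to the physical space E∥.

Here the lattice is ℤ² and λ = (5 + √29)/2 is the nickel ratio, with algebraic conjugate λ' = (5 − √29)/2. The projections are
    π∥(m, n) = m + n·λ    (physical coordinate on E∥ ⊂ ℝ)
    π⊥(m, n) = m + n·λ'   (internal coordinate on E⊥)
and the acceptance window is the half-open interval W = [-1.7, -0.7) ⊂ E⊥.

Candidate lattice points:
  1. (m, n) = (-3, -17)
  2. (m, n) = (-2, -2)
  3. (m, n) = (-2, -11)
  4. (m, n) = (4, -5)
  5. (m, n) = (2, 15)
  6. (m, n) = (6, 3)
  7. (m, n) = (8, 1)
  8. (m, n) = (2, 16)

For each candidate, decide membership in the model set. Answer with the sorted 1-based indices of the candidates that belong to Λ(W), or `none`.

2, 5, 8

Numerically λ ≈ 5.1926 and λ' = −1/λ ≈ -0.1926.
candidate 1: (m,n)=(-3,-17) → π∥ = -3-17·λ ≈ -91.2739, π⊥ = -3-17·λ' ≈ 0.2739 ∉ [-1.7, -0.7) ⇒ out
candidate 2: (m,n)=(-2,-2) → π∥ = -2-2·λ ≈ -12.3852, π⊥ = -2-2·λ' ≈ -1.6148 ∈ [-1.7, -0.7) ⇒ IN Λ
candidate 3: (m,n)=(-2,-11) → π∥ = -2-11·λ ≈ -59.1184, π⊥ = -2-11·λ' ≈ 0.1184 ∉ [-1.7, -0.7) ⇒ out
candidate 4: (m,n)=(4,-5) → π∥ = 4-5·λ ≈ -21.9629, π⊥ = 4-5·λ' ≈ 4.9629 ∉ [-1.7, -0.7) ⇒ out
candidate 5: (m,n)=(2,15) → π∥ = 2+15·λ ≈ 79.8887, π⊥ = 2+15·λ' ≈ -0.8887 ∈ [-1.7, -0.7) ⇒ IN Λ
candidate 6: (m,n)=(6,3) → π∥ = 6+3·λ ≈ 21.5777, π⊥ = 6+3·λ' ≈ 5.4223 ∉ [-1.7, -0.7) ⇒ out
candidate 7: (m,n)=(8,1) → π∥ = 8+1·λ ≈ 13.1926, π⊥ = 8+1·λ' ≈ 7.8074 ∉ [-1.7, -0.7) ⇒ out
candidate 8: (m,n)=(2,16) → π∥ = 2+16·λ ≈ 85.0813, π⊥ = 2+16·λ' ≈ -1.0813 ∈ [-1.7, -0.7) ⇒ IN Λ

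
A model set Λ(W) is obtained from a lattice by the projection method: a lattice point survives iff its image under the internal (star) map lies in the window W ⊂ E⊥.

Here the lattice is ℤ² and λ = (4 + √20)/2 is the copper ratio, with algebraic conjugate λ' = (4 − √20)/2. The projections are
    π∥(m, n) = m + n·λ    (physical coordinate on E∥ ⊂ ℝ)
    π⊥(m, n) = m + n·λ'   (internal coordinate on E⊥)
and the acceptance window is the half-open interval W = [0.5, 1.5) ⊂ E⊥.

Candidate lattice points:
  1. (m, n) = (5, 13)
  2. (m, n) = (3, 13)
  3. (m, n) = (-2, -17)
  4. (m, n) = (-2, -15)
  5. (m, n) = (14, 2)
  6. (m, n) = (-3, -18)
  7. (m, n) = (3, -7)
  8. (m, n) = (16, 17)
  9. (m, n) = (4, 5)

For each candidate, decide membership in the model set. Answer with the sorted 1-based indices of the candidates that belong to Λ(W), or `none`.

λ' = (4−√20)/2 ≈ -0.236068.
[1] lift (5,13): star map gives 1.931116; window check 0.5 ≤ 1.931116 < 1.5 is false → out
[2] lift (3,13): star map gives -0.068884; window check 0.5 ≤ -0.068884 < 1.5 is false → out
[3] lift (-2,-17): star map gives 2.013156; window check 0.5 ≤ 2.013156 < 1.5 is false → out
[4] lift (-2,-15): star map gives 1.541020; window check 0.5 ≤ 1.541020 < 1.5 is false → out
[5] lift (14,2): star map gives 13.527864; window check 0.5 ≤ 13.527864 < 1.5 is false → out
[6] lift (-3,-18): star map gives 1.249224; window check 0.5 ≤ 1.249224 < 1.5 is true → IN Λ
[7] lift (3,-7): star map gives 4.652476; window check 0.5 ≤ 4.652476 < 1.5 is false → out
[8] lift (16,17): star map gives 11.986844; window check 0.5 ≤ 11.986844 < 1.5 is false → out
[9] lift (4,5): star map gives 2.819660; window check 0.5 ≤ 2.819660 < 1.5 is false → out

6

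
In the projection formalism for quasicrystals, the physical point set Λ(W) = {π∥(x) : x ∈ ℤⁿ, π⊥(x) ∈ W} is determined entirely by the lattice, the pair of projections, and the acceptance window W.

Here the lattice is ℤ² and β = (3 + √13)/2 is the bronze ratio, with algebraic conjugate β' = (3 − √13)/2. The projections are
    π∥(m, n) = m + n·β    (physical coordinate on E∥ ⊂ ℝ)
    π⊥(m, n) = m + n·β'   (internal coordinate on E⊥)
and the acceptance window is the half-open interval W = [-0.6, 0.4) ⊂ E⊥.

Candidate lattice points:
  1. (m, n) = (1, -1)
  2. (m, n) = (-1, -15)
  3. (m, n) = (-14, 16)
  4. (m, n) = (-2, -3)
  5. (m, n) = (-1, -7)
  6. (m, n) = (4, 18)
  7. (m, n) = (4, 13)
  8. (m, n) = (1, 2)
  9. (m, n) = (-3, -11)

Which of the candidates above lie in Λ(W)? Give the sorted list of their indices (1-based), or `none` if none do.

7, 8, 9

Numerically β ≈ 3.302776 and β' = −1/β ≈ -0.302776.
#1 (1,-1): internal coord 1 + (-1)·β' = +1.302776; +1.302776 ∉ [-0.6, 0.4) → out
#2 (-1,-15): internal coord -1 + (-15)·β' = +3.541635; +3.541635 ∉ [-0.6, 0.4) → out
#3 (-14,16): internal coord -14 + (16)·β' = -18.844410; -18.844410 ∉ [-0.6, 0.4) → out
#4 (-2,-3): internal coord -2 + (-3)·β' = -1.091673; -1.091673 ∉ [-0.6, 0.4) → out
#5 (-1,-7): internal coord -1 + (-7)·β' = +1.119429; +1.119429 ∉ [-0.6, 0.4) → out
#6 (4,18): internal coord 4 + (18)·β' = -1.449961; -1.449961 ∉ [-0.6, 0.4) → out
#7 (4,13): internal coord 4 + (13)·β' = +0.063917; +0.063917 ∈ [-0.6, 0.4) → IN Λ
#8 (1,2): internal coord 1 + (2)·β' = +0.394449; +0.394449 ∈ [-0.6, 0.4) → IN Λ
#9 (-3,-11): internal coord -3 + (-11)·β' = +0.330532; +0.330532 ∈ [-0.6, 0.4) → IN Λ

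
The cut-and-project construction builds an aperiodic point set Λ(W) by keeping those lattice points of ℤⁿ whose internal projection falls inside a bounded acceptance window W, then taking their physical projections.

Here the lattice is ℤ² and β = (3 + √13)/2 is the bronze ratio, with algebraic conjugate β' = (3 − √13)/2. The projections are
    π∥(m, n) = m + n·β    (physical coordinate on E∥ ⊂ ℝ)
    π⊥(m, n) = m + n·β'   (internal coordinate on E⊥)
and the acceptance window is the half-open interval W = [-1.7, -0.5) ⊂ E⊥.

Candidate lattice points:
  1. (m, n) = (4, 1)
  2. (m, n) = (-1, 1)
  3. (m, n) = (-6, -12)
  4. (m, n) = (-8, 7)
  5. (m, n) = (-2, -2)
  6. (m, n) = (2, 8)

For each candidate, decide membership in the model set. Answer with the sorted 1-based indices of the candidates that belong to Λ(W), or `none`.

β' = (3−√13)/2 ≈ -0.3028.
[1] lift (4,1): star map gives 3.6972; window check -1.7 ≤ 3.6972 < -0.5 is false → out
[2] lift (-1,1): star map gives -1.3028; window check -1.7 ≤ -1.3028 < -0.5 is true → IN Λ
[3] lift (-6,-12): star map gives -2.3667; window check -1.7 ≤ -2.3667 < -0.5 is false → out
[4] lift (-8,7): star map gives -10.1194; window check -1.7 ≤ -10.1194 < -0.5 is false → out
[5] lift (-2,-2): star map gives -1.3944; window check -1.7 ≤ -1.3944 < -0.5 is true → IN Λ
[6] lift (2,8): star map gives -0.4222; window check -1.7 ≤ -0.4222 < -0.5 is false → out

2, 5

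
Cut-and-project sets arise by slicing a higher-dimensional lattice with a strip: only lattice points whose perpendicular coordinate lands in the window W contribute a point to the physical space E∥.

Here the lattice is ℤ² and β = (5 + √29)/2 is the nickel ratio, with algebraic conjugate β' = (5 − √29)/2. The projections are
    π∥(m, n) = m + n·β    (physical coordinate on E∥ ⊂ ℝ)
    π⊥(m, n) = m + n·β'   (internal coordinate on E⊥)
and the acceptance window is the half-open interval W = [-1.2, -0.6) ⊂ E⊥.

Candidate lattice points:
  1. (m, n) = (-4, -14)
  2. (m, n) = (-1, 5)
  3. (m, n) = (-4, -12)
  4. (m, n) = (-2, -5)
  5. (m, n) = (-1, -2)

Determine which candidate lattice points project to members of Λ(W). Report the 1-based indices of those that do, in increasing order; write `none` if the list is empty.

Compute β' = (5−√29)/2 = -0.192582, so π⊥(m,n) = m -0.192582·n.
candidate 1: (m,n)=(-4,-14) → π∥ = -4-14·β ≈ -76.696154, π⊥ = -4-14·β' ≈ -1.303846 ∉ [-1.2, -0.6) ⇒ out
candidate 2: (m,n)=(-1,5) → π∥ = -1+5·β ≈ 24.962912, π⊥ = -1+5·β' ≈ -1.962912 ∉ [-1.2, -0.6) ⇒ out
candidate 3: (m,n)=(-4,-12) → π∥ = -4-12·β ≈ -66.310989, π⊥ = -4-12·β' ≈ -1.689011 ∉ [-1.2, -0.6) ⇒ out
candidate 4: (m,n)=(-2,-5) → π∥ = -2-5·β ≈ -27.962912, π⊥ = -2-5·β' ≈ -1.037088 ∈ [-1.2, -0.6) ⇒ IN Λ
candidate 5: (m,n)=(-1,-2) → π∥ = -1-2·β ≈ -11.385165, π⊥ = -1-2·β' ≈ -0.614835 ∈ [-1.2, -0.6) ⇒ IN Λ

4, 5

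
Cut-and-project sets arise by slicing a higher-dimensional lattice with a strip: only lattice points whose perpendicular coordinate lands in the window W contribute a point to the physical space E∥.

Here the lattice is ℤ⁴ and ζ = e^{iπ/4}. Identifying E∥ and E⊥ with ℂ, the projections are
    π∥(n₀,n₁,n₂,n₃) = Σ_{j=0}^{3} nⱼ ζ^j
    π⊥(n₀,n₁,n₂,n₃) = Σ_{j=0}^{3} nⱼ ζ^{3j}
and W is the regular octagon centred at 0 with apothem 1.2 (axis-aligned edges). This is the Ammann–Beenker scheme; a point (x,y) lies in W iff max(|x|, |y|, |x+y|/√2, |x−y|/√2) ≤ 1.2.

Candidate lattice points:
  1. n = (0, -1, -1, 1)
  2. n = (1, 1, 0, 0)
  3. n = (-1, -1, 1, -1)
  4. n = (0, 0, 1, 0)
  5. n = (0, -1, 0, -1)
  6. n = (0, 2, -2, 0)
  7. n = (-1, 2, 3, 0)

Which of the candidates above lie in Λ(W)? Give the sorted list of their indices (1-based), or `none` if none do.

2, 4

π⊥(n) = n₀ + n₁ζ³ + n₂ζ⁶ + n₃ζ⁹ where ζ = e^{iπ/4}.
#1 (0, -1, -1, 1): internal (1.4142, 1.0000); octagon support 1.7071 vs apothem 1.2 → ∉ W
#2 (1, 1, 0, 0): internal (0.2929, 0.7071); octagon support 0.7071 vs apothem 1.2 → ∈ W
#3 (-1, -1, 1, -1): internal (-1.0000, -2.4142); octagon support 2.4142 vs apothem 1.2 → ∉ W
#4 (0, 0, 1, 0): internal (0.0000, -1.0000); octagon support 1.0000 vs apothem 1.2 → ∈ W
#5 (0, -1, 0, -1): internal (0.0000, -1.4142); octagon support 1.4142 vs apothem 1.2 → ∉ W
#6 (0, 2, -2, 0): internal (-1.4142, 3.4142); octagon support 3.4142 vs apothem 1.2 → ∉ W
#7 (-1, 2, 3, 0): internal (-2.4142, -1.5858); octagon support 2.8284 vs apothem 1.2 → ∉ W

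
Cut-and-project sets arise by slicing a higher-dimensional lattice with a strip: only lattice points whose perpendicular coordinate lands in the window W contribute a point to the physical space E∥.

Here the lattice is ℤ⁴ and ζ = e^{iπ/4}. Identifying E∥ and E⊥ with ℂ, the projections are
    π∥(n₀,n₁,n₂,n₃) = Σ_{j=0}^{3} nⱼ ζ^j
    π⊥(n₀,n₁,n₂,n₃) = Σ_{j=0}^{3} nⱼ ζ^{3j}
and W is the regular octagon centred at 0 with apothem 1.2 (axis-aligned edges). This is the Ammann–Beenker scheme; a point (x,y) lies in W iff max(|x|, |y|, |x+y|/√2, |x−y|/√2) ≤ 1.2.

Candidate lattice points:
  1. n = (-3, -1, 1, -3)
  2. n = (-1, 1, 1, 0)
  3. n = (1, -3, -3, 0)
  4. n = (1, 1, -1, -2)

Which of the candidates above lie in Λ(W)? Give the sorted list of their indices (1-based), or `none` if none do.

π⊥(n) = n₀ + n₁ζ³ + n₂ζ⁶ + n₃ζ⁹ where ζ = e^{iπ/4}.
#1 (-3, -1, 1, -3): internal (-4.414214, -3.828427); octagon support 5.828427 vs apothem 1.2 → ∉ W
#2 (-1, 1, 1, 0): internal (-1.707107, -0.292893); octagon support 1.707107 vs apothem 1.2 → ∉ W
#3 (1, -3, -3, 0): internal (3.121320, 0.878680); octagon support 3.121320 vs apothem 1.2 → ∉ W
#4 (1, 1, -1, -2): internal (-1.121320, 0.292893); octagon support 1.121320 vs apothem 1.2 → ∈ W

4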